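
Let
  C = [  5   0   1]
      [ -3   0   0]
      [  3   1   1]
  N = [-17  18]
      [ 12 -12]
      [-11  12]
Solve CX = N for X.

C is on the left of X, so left-multiply by C⁻¹: X = C⁻¹N.
det C = -3, so C⁻¹ = [[0, -1/3, 0], [-1, -2/3, 1], [1, 5/3, 0]].
X = C⁻¹N = [[0, -1/3, 0], [-1, -2/3, 1], [1, 5/3, 0]] · [[-17, 18], [12, -12], [-11, 12]] = [[-4, 4], [-2, 2], [3, -2]].

X = [[-4, 4], [-2, 2], [3, -2]]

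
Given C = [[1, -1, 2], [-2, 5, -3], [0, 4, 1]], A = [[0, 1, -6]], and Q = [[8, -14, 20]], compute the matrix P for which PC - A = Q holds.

P = [[2, -3, 1]]

PC = Q + A = [[8, -13, 14]].
Right-multiplying both sides by C⁻¹ gives P = (Q + A)C⁻¹.
det C = -1; the adjugate gives C⁻¹ = [[-17, -9, 7], [-2, -1, 1], [8, 4, -3]].
P = (Q + A)C⁻¹ = [[2, -3, 1]].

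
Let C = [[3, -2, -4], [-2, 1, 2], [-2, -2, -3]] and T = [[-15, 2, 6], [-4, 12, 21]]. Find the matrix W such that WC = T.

Right-multiplying both sides by C⁻¹ gives W = TC⁻¹.
C has determinant -1; C⁻¹ = [[-1, -2, 0], [10, 17, -2], [-6, -10, 1]].
W = TC⁻¹ = [[-15, 2, 6], [-4, 12, 21]] · [[-1, -2, 0], [10, 17, -2], [-6, -10, 1]] = [[-1, 4, 2], [-2, 2, -3]].

W = [[-1, 4, 2], [-2, 2, -3]]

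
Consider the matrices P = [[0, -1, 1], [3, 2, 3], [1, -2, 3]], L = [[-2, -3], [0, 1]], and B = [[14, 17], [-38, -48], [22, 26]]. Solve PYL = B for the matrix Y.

Y = [[5, 2], [5, 3], [-2, -1]]

Isolating Y: multiply by P⁻¹ from the left and L⁻¹ from the right, so Y = P⁻¹BL⁻¹.
det P = -2; the adjugate gives P⁻¹ = [[-6, -1/2, 5/2], [3, 1/2, -3/2], [4, 1/2, -3/2]].
det L = -2, so L⁻¹ = [[-1/2, -3/2], [0, 1]].
P⁻¹B = [[-10, -13], [-10, -12], [4, 5]].
Y = (P⁻¹B)L⁻¹ = [[5, 2], [5, 3], [-2, -1]].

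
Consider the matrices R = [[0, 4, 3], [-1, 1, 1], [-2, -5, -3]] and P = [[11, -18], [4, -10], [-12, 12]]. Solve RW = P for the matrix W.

W = [[-2, 6], [5, -6], [-3, 2]]

Since R multiplies W on the left, W = R⁻¹P.
det R = 1, so R⁻¹ = [[2, -3, 1], [-5, 6, -3], [7, -8, 4]].
W = R⁻¹P = [[2, -3, 1], [-5, 6, -3], [7, -8, 4]] · [[11, -18], [4, -10], [-12, 12]] = [[-2, 6], [5, -6], [-3, 2]].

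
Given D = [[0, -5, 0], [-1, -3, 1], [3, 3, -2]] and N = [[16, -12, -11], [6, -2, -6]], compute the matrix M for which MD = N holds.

M = [[6, -1, 5], [4, -6, 0]]

Since D sits to the right of M, M = ND⁻¹.
det D = -5, so D⁻¹ = [[-3/5, 2, 1], [-1/5, 0, 0], [-6/5, 3, 1]].
M = ND⁻¹ = [[16, -12, -11], [6, -2, -6]] · [[-3/5, 2, 1], [-1/5, 0, 0], [-6/5, 3, 1]] = [[6, -1, 5], [4, -6, 0]].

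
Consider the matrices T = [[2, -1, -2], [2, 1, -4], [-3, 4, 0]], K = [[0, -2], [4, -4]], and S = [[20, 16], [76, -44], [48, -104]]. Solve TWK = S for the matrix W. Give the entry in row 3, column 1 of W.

3

W = T⁻¹SK⁻¹ (apply T⁻¹ on the left and K⁻¹ on the right).
T has determinant -2; T⁻¹ = [[-8, 4, -3], [-6, 3, -2], [-11/2, 5/2, -2]].
det K = 8; the adjugate gives K⁻¹ = [[-1/2, 1/4], [-1/2, 0]].
T⁻¹S = [[0, 8], [12, -20], [-16, 10]].
W = (T⁻¹S)K⁻¹ = [[-4, 0], [4, 3], [3, -4]].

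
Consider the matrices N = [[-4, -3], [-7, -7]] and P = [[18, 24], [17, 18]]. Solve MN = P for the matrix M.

M = [[6, -6], [1, -3]]

Right-multiplying both sides by N⁻¹ gives M = PN⁻¹.
det N = 7; the adjugate gives N⁻¹ = [[-1, 3/7], [1, -4/7]].
M = PN⁻¹ = [[18, 24], [17, 18]] · [[-1, 3/7], [1, -4/7]] = [[6, -6], [1, -3]].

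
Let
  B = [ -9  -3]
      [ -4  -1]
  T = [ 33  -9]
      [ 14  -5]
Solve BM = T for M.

M = [[-3, 2], [-2, -3]]

Left-multiplying both sides by B⁻¹ gives M = B⁻¹T.
det B = -3; the adjugate gives B⁻¹ = [[1/3, -1], [-4/3, 3]].
M = B⁻¹T = [[1/3, -1], [-4/3, 3]] · [[33, -9], [14, -5]] = [[-3, 2], [-2, -3]].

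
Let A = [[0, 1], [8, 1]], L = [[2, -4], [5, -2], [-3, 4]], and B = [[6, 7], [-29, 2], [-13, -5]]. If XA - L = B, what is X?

XA = B + L = [[8, 3], [-24, 0], [-16, -1]].
Since A sits to the right of X, X = (B + L)A⁻¹.
A has determinant -8; A⁻¹ = [[-1/8, 1/8], [1, 0]].
X = (B + L)A⁻¹ = [[2, 1], [3, -3], [1, -2]].

X = [[2, 1], [3, -3], [1, -2]]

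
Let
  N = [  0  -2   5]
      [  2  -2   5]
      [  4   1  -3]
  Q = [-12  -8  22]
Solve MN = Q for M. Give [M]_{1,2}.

2

Right-multiplying both sides by N⁻¹ gives M = QN⁻¹.
N has determinant -2; N⁻¹ = [[-1/2, 1/2, 0], [-13, 10, -5], [-5, 4, -2]].
M = QN⁻¹ = [[-12, -8, 22]] · [[-1/2, 1/2, 0], [-13, 10, -5], [-5, 4, -2]] = [[0, 2, -4]].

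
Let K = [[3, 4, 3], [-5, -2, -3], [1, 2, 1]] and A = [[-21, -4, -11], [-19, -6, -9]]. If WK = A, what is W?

W = [[1, 5, 1], [4, 5, -6]]

K is on the right of W, so right-multiply by K⁻¹: W = AK⁻¹.
det K = -4, so K⁻¹ = [[-1, -1/2, 3/2], [-1/2, 0, 3/2], [2, 1/2, -7/2]].
W = AK⁻¹ = [[-21, -4, -11], [-19, -6, -9]] · [[-1, -1/2, 3/2], [-1/2, 0, 3/2], [2, 1/2, -7/2]] = [[1, 5, 1], [4, 5, -6]].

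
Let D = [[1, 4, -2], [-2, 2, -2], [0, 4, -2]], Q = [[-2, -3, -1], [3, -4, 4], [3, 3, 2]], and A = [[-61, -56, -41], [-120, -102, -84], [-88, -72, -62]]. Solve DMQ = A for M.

M = [[-3, 2, 5], [4, -2, 1], [-5, -1, 5]]

M = D⁻¹AQ⁻¹ (apply D⁻¹ on the left and Q⁻¹ on the right).
det D = 4, so D⁻¹ = [[1, 0, -1], [-1, -1/2, 3/2], [-2, -1, 5/2]].
det Q = 1, so Q⁻¹ = [[-20, 3, -16], [6, -1, 5], [21, -3, 17]].
D⁻¹A = [[27, 16, 21], [-11, -1, -10], [22, 34, 11]].
M = (D⁻¹A)Q⁻¹ = [[-3, 2, 5], [4, -2, 1], [-5, -1, 5]].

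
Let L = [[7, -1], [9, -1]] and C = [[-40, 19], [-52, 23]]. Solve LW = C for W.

Left-multiplying both sides by L⁻¹ gives W = L⁻¹C.
L has determinant 2; L⁻¹ = [[-1/2, 1/2], [-9/2, 7/2]].
W = L⁻¹C = [[-1/2, 1/2], [-9/2, 7/2]] · [[-40, 19], [-52, 23]] = [[-6, 2], [-2, -5]].

W = [[-6, 2], [-2, -5]]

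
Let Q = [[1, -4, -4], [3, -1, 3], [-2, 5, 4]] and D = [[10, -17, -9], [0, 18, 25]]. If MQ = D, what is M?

M = [[-1, 1, -4], [1, 3, 5]]

Q is on the right of M, so right-multiply by Q⁻¹: M = DQ⁻¹.
Q has determinant 1; Q⁻¹ = [[-19, -4, -16], [-18, -4, -15], [13, 3, 11]].
M = DQ⁻¹ = [[10, -17, -9], [0, 18, 25]] · [[-19, -4, -16], [-18, -4, -15], [13, 3, 11]] = [[-1, 1, -4], [1, 3, 5]].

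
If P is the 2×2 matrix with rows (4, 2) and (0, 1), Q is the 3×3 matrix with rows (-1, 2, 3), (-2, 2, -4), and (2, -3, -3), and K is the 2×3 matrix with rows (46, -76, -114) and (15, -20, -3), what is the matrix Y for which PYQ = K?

Y = [[0, 3, 5], [-1, -3, 4]]

Left-multiply by P⁻¹ and right-multiply by Q⁻¹: Y = P⁻¹KQ⁻¹.
P has determinant 4; P⁻¹ = [[1/4, -1/2], [0, 1]].
Q has determinant -4; Q⁻¹ = [[9/2, 3/4, 7/2], [7/2, 3/4, 5/2], [-1/2, -1/4, -1/2]].
P⁻¹K = [[4, -9, -27], [15, -20, -3]].
Y = (P⁻¹K)Q⁻¹ = [[0, 3, 5], [-1, -3, 4]].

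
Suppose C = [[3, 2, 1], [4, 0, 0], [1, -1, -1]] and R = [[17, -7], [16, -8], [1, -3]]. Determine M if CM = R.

Since C multiplies M on the left, M = C⁻¹R.
det C = 4, so C⁻¹ = [[0, 1/4, 0], [1, -1, 1], [-1, 5/4, -2]].
M = C⁻¹R = [[0, 1/4, 0], [1, -1, 1], [-1, 5/4, -2]] · [[17, -7], [16, -8], [1, -3]] = [[4, -2], [2, -2], [1, 3]].

M = [[4, -2], [2, -2], [1, 3]]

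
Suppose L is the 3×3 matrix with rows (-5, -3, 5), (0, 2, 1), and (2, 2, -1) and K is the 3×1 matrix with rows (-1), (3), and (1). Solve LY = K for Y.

Left-multiplying both sides by L⁻¹ gives Y = L⁻¹K.
det L = -6; the adjugate gives L⁻¹ = [[2/3, -7/6, 13/6], [-1/3, 5/6, -5/6], [2/3, -2/3, 5/3]].
Y = L⁻¹K = [[2/3, -7/6, 13/6], [-1/3, 5/6, -5/6], [2/3, -2/3, 5/3]] · [[-1], [3], [1]] = [[-2], [2], [-1]].

Y = [[-2], [2], [-1]]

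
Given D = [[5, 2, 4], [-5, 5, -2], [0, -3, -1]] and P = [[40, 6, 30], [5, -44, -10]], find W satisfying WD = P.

Since D sits to the right of W, W = PD⁻¹.
det D = -5, so D⁻¹ = [[11/5, 2, 24/5], [1, 1, 2], [-3, -3, -7]].
W = PD⁻¹ = [[40, 6, 30], [5, -44, -10]] · [[11/5, 2, 24/5], [1, 1, 2], [-3, -3, -7]] = [[4, -4, -6], [-3, -4, 6]].

W = [[4, -4, -6], [-3, -4, 6]]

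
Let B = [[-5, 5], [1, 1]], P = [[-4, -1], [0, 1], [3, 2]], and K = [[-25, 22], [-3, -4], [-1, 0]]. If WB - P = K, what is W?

W = [[5, -4], [0, -3], [0, 2]]

WB = K + P = [[-29, 21], [-3, -3], [2, 2]].
Since B sits to the right of W, W = (K + P)B⁻¹.
B has determinant -10; B⁻¹ = [[-1/10, 1/2], [1/10, 1/2]].
W = (K + P)B⁻¹ = [[5, -4], [0, -3], [0, 2]].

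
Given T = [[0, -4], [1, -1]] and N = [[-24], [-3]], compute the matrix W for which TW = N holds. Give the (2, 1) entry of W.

6

Left-multiplying both sides by T⁻¹ gives W = T⁻¹N.
det T = 4, so T⁻¹ = [[-1/4, 1], [-1/4, 0]].
W = T⁻¹N = [[-1/4, 1], [-1/4, 0]] · [[-24], [-3]] = [[3], [6]].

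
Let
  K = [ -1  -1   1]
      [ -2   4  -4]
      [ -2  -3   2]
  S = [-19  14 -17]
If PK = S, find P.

P = [[1, 6, 3]]

Right-multiplying both sides by K⁻¹ gives P = SK⁻¹.
det K = 6; the adjugate gives K⁻¹ = [[-2/3, -1/6, 0], [2, 0, -1], [7/3, -1/6, -1]].
P = SK⁻¹ = [[-19, 14, -17]] · [[-2/3, -1/6, 0], [2, 0, -1], [7/3, -1/6, -1]] = [[1, 6, 3]].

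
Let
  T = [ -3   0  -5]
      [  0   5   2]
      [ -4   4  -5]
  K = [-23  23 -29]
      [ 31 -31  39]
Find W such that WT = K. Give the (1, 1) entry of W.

5

Right-multiplying both sides by T⁻¹ gives W = KT⁻¹.
T has determinant -1; T⁻¹ = [[33, 20, -25], [8, 5, -6], [-20, -12, 15]].
W = KT⁻¹ = [[-23, 23, -29], [31, -31, 39]] · [[33, 20, -25], [8, 5, -6], [-20, -12, 15]] = [[5, 3, 2], [-5, -3, -4]].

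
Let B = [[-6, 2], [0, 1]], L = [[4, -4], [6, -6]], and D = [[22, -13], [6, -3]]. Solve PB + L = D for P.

P = [[-3, -3], [0, 3]]

PB = D − L = [[18, -9], [0, 3]].
Since B sits to the right of P, P = (D − L)B⁻¹.
det B = -6; the adjugate gives B⁻¹ = [[-1/6, 1/3], [0, 1]].
P = (D − L)B⁻¹ = [[-3, -3], [0, 3]].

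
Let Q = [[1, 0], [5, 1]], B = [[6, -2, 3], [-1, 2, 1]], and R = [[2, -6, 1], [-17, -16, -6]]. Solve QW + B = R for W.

W = [[-4, -4, -2], [4, 2, 3]]

QW = R − B = [[-4, -4, -2], [-16, -18, -7]].
Q is on the left of W, so left-multiply by Q⁻¹: W = Q⁻¹(R − B).
Q has determinant 1; Q⁻¹ = [[1, 0], [-5, 1]].
W = Q⁻¹(R − B) = [[-4, -4, -2], [4, 2, 3]].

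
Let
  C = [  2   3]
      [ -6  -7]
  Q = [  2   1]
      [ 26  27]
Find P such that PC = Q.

P = [[-2, -1], [-5, -6]]

C is on the right of P, so right-multiply by C⁻¹: P = QC⁻¹.
det C = 4, so C⁻¹ = [[-7/4, -3/4], [3/2, 1/2]].
P = QC⁻¹ = [[2, 1], [26, 27]] · [[-7/4, -3/4], [3/2, 1/2]] = [[-2, -1], [-5, -6]].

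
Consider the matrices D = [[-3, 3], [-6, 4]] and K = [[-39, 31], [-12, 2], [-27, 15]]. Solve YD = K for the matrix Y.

D is on the right of Y, so right-multiply by D⁻¹: Y = KD⁻¹.
det D = 6; the adjugate gives D⁻¹ = [[2/3, -1/2], [1, -1/2]].
Y = KD⁻¹ = [[-39, 31], [-12, 2], [-27, 15]] · [[2/3, -1/2], [1, -1/2]] = [[5, 4], [-6, 5], [-3, 6]].

Y = [[5, 4], [-6, 5], [-3, 6]]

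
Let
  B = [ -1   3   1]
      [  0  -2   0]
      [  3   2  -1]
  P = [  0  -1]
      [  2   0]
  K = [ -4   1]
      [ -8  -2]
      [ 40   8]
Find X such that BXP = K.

X = B⁻¹KP⁻¹ (apply B⁻¹ on the left and P⁻¹ on the right).
B has determinant 4; B⁻¹ = [[1/2, 5/4, 1/2], [0, -1/2, 0], [3/2, 11/4, 1/2]].
P has determinant 2; P⁻¹ = [[0, 1/2], [-1, 0]].
B⁻¹K = [[8, 2], [4, 1], [-8, 0]].
X = (B⁻¹K)P⁻¹ = [[-2, 4], [-1, 2], [0, -4]].

X = [[-2, 4], [-1, 2], [0, -4]]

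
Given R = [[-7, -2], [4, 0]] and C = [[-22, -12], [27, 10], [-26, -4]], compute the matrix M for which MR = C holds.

R is on the right of M, so right-multiply by R⁻¹: M = CR⁻¹.
det R = 8, so R⁻¹ = [[0, 1/4], [-1/2, -7/8]].
M = CR⁻¹ = [[-22, -12], [27, 10], [-26, -4]] · [[0, 1/4], [-1/2, -7/8]] = [[6, 5], [-5, -2], [2, -3]].

M = [[6, 5], [-5, -2], [2, -3]]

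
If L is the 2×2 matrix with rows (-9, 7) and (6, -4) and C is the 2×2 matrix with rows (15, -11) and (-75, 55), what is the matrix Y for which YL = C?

Since L sits to the right of Y, Y = CL⁻¹.
det L = -6; the adjugate gives L⁻¹ = [[2/3, 7/6], [1, 3/2]].
Y = CL⁻¹ = [[15, -11], [-75, 55]] · [[2/3, 7/6], [1, 3/2]] = [[-1, 1], [5, -5]].

Y = [[-1, 1], [5, -5]]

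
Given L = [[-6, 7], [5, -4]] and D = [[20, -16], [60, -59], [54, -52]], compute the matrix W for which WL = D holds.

W = [[0, 4], [-5, 6], [-4, 6]]

Right-multiplying both sides by L⁻¹ gives W = DL⁻¹.
det L = -11; the adjugate gives L⁻¹ = [[4/11, 7/11], [5/11, 6/11]].
W = DL⁻¹ = [[20, -16], [60, -59], [54, -52]] · [[4/11, 7/11], [5/11, 6/11]] = [[0, 4], [-5, 6], [-4, 6]].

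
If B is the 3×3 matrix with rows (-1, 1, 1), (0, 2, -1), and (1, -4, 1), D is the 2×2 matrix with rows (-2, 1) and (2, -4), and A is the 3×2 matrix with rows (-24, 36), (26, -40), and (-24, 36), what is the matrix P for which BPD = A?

P = [[0, 5], [0, 2], [4, -5]]

P = B⁻¹AD⁻¹ (apply B⁻¹ on the left and D⁻¹ on the right).
det B = -1; the adjugate gives B⁻¹ = [[2, 5, 3], [1, 2, 1], [2, 3, 2]].
det D = 6; the adjugate gives D⁻¹ = [[-2/3, -1/6], [-1/3, -1/3]].
B⁻¹A = [[10, -20], [4, -8], [-18, 24]].
P = (B⁻¹A)D⁻¹ = [[0, 5], [0, 2], [4, -5]].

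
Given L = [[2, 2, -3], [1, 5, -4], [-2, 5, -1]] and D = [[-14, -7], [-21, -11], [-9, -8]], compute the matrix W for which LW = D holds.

Since L multiplies W on the left, W = L⁻¹D.
det L = 3; the adjugate gives L⁻¹ = [[5, -13/3, 7/3], [3, -8/3, 5/3], [5, -14/3, 8/3]].
W = L⁻¹D = [[5, -13/3, 7/3], [3, -8/3, 5/3], [5, -14/3, 8/3]] · [[-14, -7], [-21, -11], [-9, -8]] = [[0, -6], [-1, -5], [4, -5]].

W = [[0, -6], [-1, -5], [4, -5]]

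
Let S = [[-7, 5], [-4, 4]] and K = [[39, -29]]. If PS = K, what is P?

Right-multiplying both sides by S⁻¹ gives P = KS⁻¹.
det S = -8, so S⁻¹ = [[-1/2, 5/8], [-1/2, 7/8]].
P = KS⁻¹ = [[39, -29]] · [[-1/2, 5/8], [-1/2, 7/8]] = [[-5, -1]].

P = [[-5, -1]]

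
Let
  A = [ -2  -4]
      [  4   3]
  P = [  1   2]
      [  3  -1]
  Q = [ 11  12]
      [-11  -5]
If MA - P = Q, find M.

M = [[-2, 2], [0, -2]]

MA = Q + P = [[12, 14], [-8, -6]].
A is on the right of M, so right-multiply by A⁻¹: M = (Q + P)A⁻¹.
det A = 10; the adjugate gives A⁻¹ = [[3/10, 2/5], [-2/5, -1/5]].
M = (Q + P)A⁻¹ = [[-2, 2], [0, -2]].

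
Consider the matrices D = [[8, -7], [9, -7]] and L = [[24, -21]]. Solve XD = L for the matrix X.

Since D sits to the right of X, X = LD⁻¹.
D has determinant 7; D⁻¹ = [[-1, 1], [-9/7, 8/7]].
X = LD⁻¹ = [[24, -21]] · [[-1, 1], [-9/7, 8/7]] = [[3, 0]].

X = [[3, 0]]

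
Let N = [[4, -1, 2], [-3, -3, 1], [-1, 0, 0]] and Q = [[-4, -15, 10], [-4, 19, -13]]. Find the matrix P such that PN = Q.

P = [[3, 4, 4], [-4, -5, 3]]

N is on the right of P, so right-multiply by N⁻¹: P = QN⁻¹.
N has determinant -5; N⁻¹ = [[0, 0, -1], [1/5, -2/5, 2], [3/5, -1/5, 3]].
P = QN⁻¹ = [[-4, -15, 10], [-4, 19, -13]] · [[0, 0, -1], [1/5, -2/5, 2], [3/5, -1/5, 3]] = [[3, 4, 4], [-4, -5, 3]].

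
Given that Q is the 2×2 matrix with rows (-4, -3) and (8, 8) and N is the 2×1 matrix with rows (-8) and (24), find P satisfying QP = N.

Since Q multiplies P on the left, P = Q⁻¹N.
Q has determinant -8; Q⁻¹ = [[-1, -3/8], [1, 1/2]].
P = Q⁻¹N = [[-1, -3/8], [1, 1/2]] · [[-8], [24]] = [[-1], [4]].

P = [[-1], [4]]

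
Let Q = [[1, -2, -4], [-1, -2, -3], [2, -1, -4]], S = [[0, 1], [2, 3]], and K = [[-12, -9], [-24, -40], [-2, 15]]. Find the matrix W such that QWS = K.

Left-multiply by Q⁻¹ and right-multiply by S⁻¹: W = Q⁻¹KS⁻¹.
det Q = 5, so Q⁻¹ = [[1, -4/5, -2/5], [-2, 4/5, 7/5], [1, -3/5, -4/5]].
S has determinant -2; S⁻¹ = [[-3/2, 1/2], [1, 0]].
Q⁻¹K = [[8, 17], [2, 7], [4, 3]].
W = (Q⁻¹K)S⁻¹ = [[5, 4], [4, 1], [-3, 2]].

W = [[5, 4], [4, 1], [-3, 2]]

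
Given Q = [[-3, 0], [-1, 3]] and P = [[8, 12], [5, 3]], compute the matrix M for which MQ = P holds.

M = [[-4, 4], [-2, 1]]

Since Q sits to the right of M, M = PQ⁻¹.
det Q = -9; the adjugate gives Q⁻¹ = [[-1/3, 0], [-1/9, 1/3]].
M = PQ⁻¹ = [[8, 12], [5, 3]] · [[-1/3, 0], [-1/9, 1/3]] = [[-4, 4], [-2, 1]].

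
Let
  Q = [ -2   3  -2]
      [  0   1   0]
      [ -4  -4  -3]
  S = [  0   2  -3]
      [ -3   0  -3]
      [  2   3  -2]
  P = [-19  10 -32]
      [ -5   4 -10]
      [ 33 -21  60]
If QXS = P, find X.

X = [[4, 5, -2], [-1, 3, 2], [-5, -5, 3]]

X = Q⁻¹PS⁻¹ (apply Q⁻¹ on the left and S⁻¹ on the right).
det Q = -2, so Q⁻¹ = [[3/2, -17/2, -1], [0, 1, 0], [-2, 10, 1]].
det S = 3, so S⁻¹ = [[3, -5/3, -2], [-4, 2, 3], [-3, 4/3, 2]].
Q⁻¹P = [[-19, 2, -23], [-5, 4, -10], [21, -1, 24]].
X = (Q⁻¹P)S⁻¹ = [[4, 5, -2], [-1, 3, 2], [-5, -5, 3]].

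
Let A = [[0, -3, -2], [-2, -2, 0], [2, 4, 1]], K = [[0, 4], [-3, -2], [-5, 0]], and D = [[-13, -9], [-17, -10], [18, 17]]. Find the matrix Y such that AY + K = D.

Y = [[2, -1], [5, 5], [-1, -1]]

AY = D − K = [[-13, -13], [-14, -8], [23, 17]].
Since A multiplies Y on the left, Y = A⁻¹(D − K).
det A = 2, so A⁻¹ = [[-1, -5/2, -2], [1, 2, 2], [-2, -3, -3]].
Y = A⁻¹(D − K) = [[2, -1], [5, 5], [-1, -1]].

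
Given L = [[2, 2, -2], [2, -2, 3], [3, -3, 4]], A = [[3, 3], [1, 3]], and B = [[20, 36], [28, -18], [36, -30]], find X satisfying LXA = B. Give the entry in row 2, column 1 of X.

3

X = L⁻¹BA⁻¹ (apply L⁻¹ on the left and A⁻¹ on the right).
det L = 4, so L⁻¹ = [[1/4, -1/2, 1/2], [1/4, 7/2, -5/2], [0, 3, -2]].
det A = 6; the adjugate gives A⁻¹ = [[1/2, -1/2], [-1/6, 1/2]].
L⁻¹B = [[9, 3], [13, 21], [12, 6]].
X = (L⁻¹B)A⁻¹ = [[4, -3], [3, 4], [5, -3]].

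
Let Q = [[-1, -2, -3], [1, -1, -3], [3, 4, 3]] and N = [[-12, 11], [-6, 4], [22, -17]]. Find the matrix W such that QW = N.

W = [[1, -4], [4, 1], [1, -3]]

Since Q multiplies W on the left, W = Q⁻¹N.
det Q = -6; the adjugate gives Q⁻¹ = [[-3/2, 1, -1/2], [2, -1, 1], [-7/6, 1/3, -1/2]].
W = Q⁻¹N = [[-3/2, 1, -1/2], [2, -1, 1], [-7/6, 1/3, -1/2]] · [[-12, 11], [-6, 4], [22, -17]] = [[1, -4], [4, 1], [1, -3]].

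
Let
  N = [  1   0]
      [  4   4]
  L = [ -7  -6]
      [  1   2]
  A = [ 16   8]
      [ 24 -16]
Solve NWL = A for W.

W = [[-3, -5], [1, -3]]

Isolating W: multiply by N⁻¹ from the left and L⁻¹ from the right, so W = N⁻¹AL⁻¹.
N has determinant 4; N⁻¹ = [[1, 0], [-1, 1/4]].
L has determinant -8; L⁻¹ = [[-1/4, -3/4], [1/8, 7/8]].
N⁻¹A = [[16, 8], [-10, -12]].
W = (N⁻¹A)L⁻¹ = [[-3, -5], [1, -3]].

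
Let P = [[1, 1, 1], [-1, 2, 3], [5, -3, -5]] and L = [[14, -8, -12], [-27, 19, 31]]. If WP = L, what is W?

W = [[-5, 6, 5], [0, 2, -5]]

Since P sits to the right of W, W = LP⁻¹.
det P = 2; the adjugate gives P⁻¹ = [[-1/2, 1, 1/2], [5, -5, -2], [-7/2, 4, 3/2]].
W = LP⁻¹ = [[14, -8, -12], [-27, 19, 31]] · [[-1/2, 1, 1/2], [5, -5, -2], [-7/2, 4, 3/2]] = [[-5, 6, 5], [0, 2, -5]].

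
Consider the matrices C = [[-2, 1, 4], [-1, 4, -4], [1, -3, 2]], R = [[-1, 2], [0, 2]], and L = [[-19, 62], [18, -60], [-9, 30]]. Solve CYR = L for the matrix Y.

Left-multiply by C⁻¹ and right-multiply by R⁻¹: Y = C⁻¹LR⁻¹.
C has determinant 2; C⁻¹ = [[-2, -7, -10], [-1, -4, -6], [-1/2, -5/2, -7/2]].
det R = -2; the adjugate gives R⁻¹ = [[-1, 1], [0, 1/2]].
C⁻¹L = [[2, -4], [1, -2], [-4, 14]].
Y = (C⁻¹L)R⁻¹ = [[-2, 0], [-1, 0], [4, 3]].

Y = [[-2, 0], [-1, 0], [4, 3]]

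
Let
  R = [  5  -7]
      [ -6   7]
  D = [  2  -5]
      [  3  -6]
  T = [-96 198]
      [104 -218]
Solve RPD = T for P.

P = R⁻¹TD⁻¹ (apply R⁻¹ on the left and D⁻¹ on the right).
det R = -7; the adjugate gives R⁻¹ = [[-1, -1], [-6/7, -5/7]].
det D = 3, so D⁻¹ = [[-2, 5/3], [-1, 2/3]].
R⁻¹T = [[-8, 20], [8, -14]].
P = (R⁻¹T)D⁻¹ = [[-4, 0], [-2, 4]].

P = [[-4, 0], [-2, 4]]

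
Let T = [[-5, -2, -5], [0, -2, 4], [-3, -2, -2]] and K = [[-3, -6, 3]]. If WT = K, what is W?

T is on the right of W, so right-multiply by T⁻¹: W = KT⁻¹.
det T = -6; the adjugate gives T⁻¹ = [[-2, -1, 3], [2, 5/6, -10/3], [1, 2/3, -5/3]].
W = KT⁻¹ = [[-3, -6, 3]] · [[-2, -1, 3], [2, 5/6, -10/3], [1, 2/3, -5/3]] = [[-3, 0, 6]].

W = [[-3, 0, 6]]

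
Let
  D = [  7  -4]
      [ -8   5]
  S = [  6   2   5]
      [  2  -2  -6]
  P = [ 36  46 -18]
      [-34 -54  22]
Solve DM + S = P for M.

DM = P − S = [[30, 44, -23], [-36, -52, 28]].
Since D multiplies M on the left, M = D⁻¹(P − S).
det D = 3; the adjugate gives D⁻¹ = [[5/3, 4/3], [8/3, 7/3]].
M = D⁻¹(P − S) = [[2, 4, -1], [-4, -4, 4]].

M = [[2, 4, -1], [-4, -4, 4]]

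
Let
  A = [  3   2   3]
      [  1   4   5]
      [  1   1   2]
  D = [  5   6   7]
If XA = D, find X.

X = [[2, 1, -2]]

Right-multiplying both sides by A⁻¹ gives X = DA⁻¹.
det A = 6; the adjugate gives A⁻¹ = [[1/2, -1/6, -1/3], [1/2, 1/2, -2], [-1/2, -1/6, 5/3]].
X = DA⁻¹ = [[5, 6, 7]] · [[1/2, -1/6, -1/3], [1/2, 1/2, -2], [-1/2, -1/6, 5/3]] = [[2, 1, -2]].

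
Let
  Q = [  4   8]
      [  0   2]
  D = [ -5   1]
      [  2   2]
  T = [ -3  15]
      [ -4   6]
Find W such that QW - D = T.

QW = T + D = [[-8, 16], [-2, 8]].
Since Q multiplies W on the left, W = Q⁻¹(T + D).
det Q = 8; the adjugate gives Q⁻¹ = [[1/4, -1], [0, 1/2]].
W = Q⁻¹(T + D) = [[0, -4], [-1, 4]].

W = [[0, -4], [-1, 4]]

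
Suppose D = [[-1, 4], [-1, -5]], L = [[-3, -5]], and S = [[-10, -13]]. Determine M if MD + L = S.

MD = S − L = [[-7, -8]].
D is on the right of M, so right-multiply by D⁻¹: M = (S − L)D⁻¹.
det D = 9; the adjugate gives D⁻¹ = [[-5/9, -4/9], [1/9, -1/9]].
M = (S − L)D⁻¹ = [[3, 4]].

M = [[3, 4]]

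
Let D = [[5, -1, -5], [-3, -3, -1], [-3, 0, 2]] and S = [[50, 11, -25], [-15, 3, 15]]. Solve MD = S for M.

M = [[4, -5, -5], [-3, 0, 0]]

Right-multiplying both sides by D⁻¹ gives M = SD⁻¹.
D has determinant 6; D⁻¹ = [[-1, 1/3, -7/3], [3/2, -5/6, 10/3], [-3/2, 1/2, -3]].
M = SD⁻¹ = [[50, 11, -25], [-15, 3, 15]] · [[-1, 1/3, -7/3], [3/2, -5/6, 10/3], [-3/2, 1/2, -3]] = [[4, -5, -5], [-3, 0, 0]].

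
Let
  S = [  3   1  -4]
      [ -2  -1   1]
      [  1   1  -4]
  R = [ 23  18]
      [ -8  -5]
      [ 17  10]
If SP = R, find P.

Left-multiplying both sides by S⁻¹ gives P = S⁻¹R.
det S = 6; the adjugate gives S⁻¹ = [[1/2, 0, -1/2], [-7/6, -4/3, 5/6], [-1/6, -1/3, -1/6]].
P = S⁻¹R = [[1/2, 0, -1/2], [-7/6, -4/3, 5/6], [-1/6, -1/3, -1/6]] · [[23, 18], [-8, -5], [17, 10]] = [[3, 4], [-2, -6], [-4, -3]].

P = [[3, 4], [-2, -6], [-4, -3]]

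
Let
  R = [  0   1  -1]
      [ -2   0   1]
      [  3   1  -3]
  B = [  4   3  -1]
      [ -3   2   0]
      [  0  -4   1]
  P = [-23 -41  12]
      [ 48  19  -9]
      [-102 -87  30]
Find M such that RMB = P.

Isolating M: multiply by R⁻¹ from the left and B⁻¹ from the right, so M = R⁻¹PB⁻¹.
R has determinant -1; R⁻¹ = [[1, -2, -1], [3, -3, -2], [2, -3, -2]].
det B = 5, so B⁻¹ = [[2/5, 1/5, 2/5], [3/5, 4/5, 3/5], [12/5, 16/5, 17/5]].
R⁻¹P = [[-17, 8, 0], [-9, -6, 3], [14, 35, -9]].
M = (R⁻¹P)B⁻¹ = [[-2, 3, -2], [0, 3, 3], [5, 2, -4]].

M = [[-2, 3, -2], [0, 3, 3], [5, 2, -4]]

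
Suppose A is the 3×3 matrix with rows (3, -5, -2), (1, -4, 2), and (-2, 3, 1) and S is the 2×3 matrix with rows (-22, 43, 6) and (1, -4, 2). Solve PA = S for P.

P = [[-5, -3, 2], [0, 1, 0]]

Since A sits to the right of P, P = SA⁻¹.
A has determinant 5; A⁻¹ = [[-2, -1/5, -18/5], [-1, -1/5, -8/5], [-1, 1/5, -7/5]].
P = SA⁻¹ = [[-22, 43, 6], [1, -4, 2]] · [[-2, -1/5, -18/5], [-1, -1/5, -8/5], [-1, 1/5, -7/5]] = [[-5, -3, 2], [0, 1, 0]].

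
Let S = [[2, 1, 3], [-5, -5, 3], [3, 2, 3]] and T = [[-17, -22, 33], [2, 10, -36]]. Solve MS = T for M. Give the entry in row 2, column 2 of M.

-4

Since S sits to the right of M, M = TS⁻¹.
det S = -3; the adjugate gives S⁻¹ = [[7, -1, -6], [-8, 1, 7], [-5/3, 1/3, 5/3]].
M = TS⁻¹ = [[-17, -22, 33], [2, 10, -36]] · [[7, -1, -6], [-8, 1, 7], [-5/3, 1/3, 5/3]] = [[2, 6, 3], [-6, -4, -2]].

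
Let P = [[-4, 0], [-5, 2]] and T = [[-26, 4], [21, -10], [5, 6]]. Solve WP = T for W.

P is on the right of W, so right-multiply by P⁻¹: W = TP⁻¹.
det P = -8, so P⁻¹ = [[-1/4, 0], [-5/8, 1/2]].
W = TP⁻¹ = [[-26, 4], [21, -10], [5, 6]] · [[-1/4, 0], [-5/8, 1/2]] = [[4, 2], [1, -5], [-5, 3]].

W = [[4, 2], [1, -5], [-5, 3]]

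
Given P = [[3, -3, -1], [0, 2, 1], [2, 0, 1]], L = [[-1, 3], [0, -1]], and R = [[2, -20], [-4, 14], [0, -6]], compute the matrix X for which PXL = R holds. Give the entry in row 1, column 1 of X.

2

Isolating X: multiply by P⁻¹ from the left and L⁻¹ from the right, so X = P⁻¹RL⁻¹.
det P = 4; the adjugate gives P⁻¹ = [[1/2, 3/4, -1/4], [1/2, 5/4, -3/4], [-1, -3/2, 3/2]].
det L = 1, so L⁻¹ = [[-1, -3], [0, -1]].
P⁻¹R = [[-2, 2], [-4, 12], [4, -10]].
X = (P⁻¹R)L⁻¹ = [[2, 4], [4, 0], [-4, -2]].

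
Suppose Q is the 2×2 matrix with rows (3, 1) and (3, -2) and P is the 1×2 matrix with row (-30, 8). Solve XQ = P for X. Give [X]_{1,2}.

Right-multiplying both sides by Q⁻¹ gives X = PQ⁻¹.
det Q = -9; the adjugate gives Q⁻¹ = [[2/9, 1/9], [1/3, -1/3]].
X = PQ⁻¹ = [[-30, 8]] · [[2/9, 1/9], [1/3, -1/3]] = [[-4, -6]].

-6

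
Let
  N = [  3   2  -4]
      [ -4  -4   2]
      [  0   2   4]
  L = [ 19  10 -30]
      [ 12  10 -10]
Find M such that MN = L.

N is on the right of M, so right-multiply by N⁻¹: M = LN⁻¹.
det N = 4; the adjugate gives N⁻¹ = [[-5, -4, -3], [4, 3, 5/2], [-2, -3/2, -1]].
M = LN⁻¹ = [[19, 10, -30], [12, 10, -10]] · [[-5, -4, -3], [4, 3, 5/2], [-2, -3/2, -1]] = [[5, -1, -2], [0, -3, -1]].

M = [[5, -1, -2], [0, -3, -1]]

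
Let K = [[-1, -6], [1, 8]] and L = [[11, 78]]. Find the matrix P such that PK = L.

P = [[-5, 6]]

Since K sits to the right of P, P = LK⁻¹.
det K = -2; the adjugate gives K⁻¹ = [[-4, -3], [1/2, 1/2]].
P = LK⁻¹ = [[11, 78]] · [[-4, -3], [1/2, 1/2]] = [[-5, 6]].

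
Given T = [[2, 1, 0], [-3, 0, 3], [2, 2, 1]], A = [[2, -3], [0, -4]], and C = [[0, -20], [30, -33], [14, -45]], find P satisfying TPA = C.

Left-multiply by T⁻¹ and right-multiply by A⁻¹: P = T⁻¹CA⁻¹.
det T = -3, so T⁻¹ = [[2, 1/3, -1], [-3, -2/3, 2], [2, 2/3, -1]].
det A = -8; the adjugate gives A⁻¹ = [[1/2, -3/8], [0, -1/4]].
T⁻¹C = [[-4, -6], [8, -8], [6, -17]].
P = (T⁻¹C)A⁻¹ = [[-2, 3], [4, -1], [3, 2]].

P = [[-2, 3], [4, -1], [3, 2]]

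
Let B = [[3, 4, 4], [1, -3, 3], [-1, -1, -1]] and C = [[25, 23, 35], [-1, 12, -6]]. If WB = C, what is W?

W = [[6, 2, -5], [1, -3, 1]]

B is on the right of W, so right-multiply by B⁻¹: W = CB⁻¹.
B has determinant -6; B⁻¹ = [[-1, 0, -4], [1/3, -1/6, 5/6], [2/3, 1/6, 13/6]].
W = CB⁻¹ = [[25, 23, 35], [-1, 12, -6]] · [[-1, 0, -4], [1/3, -1/6, 5/6], [2/3, 1/6, 13/6]] = [[6, 2, -5], [1, -3, 1]].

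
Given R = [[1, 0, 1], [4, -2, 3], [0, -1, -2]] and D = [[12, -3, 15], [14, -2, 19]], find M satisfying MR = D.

Right-multiplying both sides by R⁻¹ gives M = DR⁻¹.
R has determinant 3; R⁻¹ = [[7/3, -1/3, 2/3], [8/3, -2/3, 1/3], [-4/3, 1/3, -2/3]].
M = DR⁻¹ = [[12, -3, 15], [14, -2, 19]] · [[7/3, -1/3, 2/3], [8/3, -2/3, 1/3], [-4/3, 1/3, -2/3]] = [[0, 3, -3], [2, 3, -4]].

M = [[0, 3, -3], [2, 3, -4]]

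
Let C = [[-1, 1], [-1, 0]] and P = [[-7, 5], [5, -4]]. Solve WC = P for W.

W = [[5, 2], [-4, -1]]

C is on the right of W, so right-multiply by C⁻¹: W = PC⁻¹.
C has determinant 1; C⁻¹ = [[0, -1], [1, -1]].
W = PC⁻¹ = [[-7, 5], [5, -4]] · [[0, -1], [1, -1]] = [[5, 2], [-4, -1]].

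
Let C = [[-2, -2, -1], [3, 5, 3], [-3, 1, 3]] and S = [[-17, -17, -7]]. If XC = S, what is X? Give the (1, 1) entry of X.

C is on the right of X, so right-multiply by C⁻¹: X = SC⁻¹.
det C = -6; the adjugate gives C⁻¹ = [[-2, -5/6, 1/6], [3, 3/2, -1/2], [-3, -4/3, 2/3]].
X = SC⁻¹ = [[-17, -17, -7]] · [[-2, -5/6, 1/6], [3, 3/2, -1/2], [-3, -4/3, 2/3]] = [[4, -2, 1]].

4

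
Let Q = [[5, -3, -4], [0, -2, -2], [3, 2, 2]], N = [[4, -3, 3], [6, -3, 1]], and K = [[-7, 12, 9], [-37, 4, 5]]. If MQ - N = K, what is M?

MQ = K + N = [[-3, 9, 12], [-31, 1, 6]].
Right-multiplying both sides by Q⁻¹ gives M = (K + N)Q⁻¹.
det Q = -6; the adjugate gives Q⁻¹ = [[0, 1/3, 1/3], [1, -11/3, -5/3], [-1, 19/6, 5/3]].
M = (K + N)Q⁻¹ = [[-3, 4, 4], [-5, 5, -2]].

M = [[-3, 4, 4], [-5, 5, -2]]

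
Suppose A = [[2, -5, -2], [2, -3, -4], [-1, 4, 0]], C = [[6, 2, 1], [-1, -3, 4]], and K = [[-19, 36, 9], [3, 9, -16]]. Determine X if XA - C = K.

X = [[-3, -1, 5], [-2, 4, 2]]

XA = K + C = [[-13, 38, 10], [2, 6, -12]].
A is on the right of X, so right-multiply by A⁻¹: X = (K + C)A⁻¹.
A has determinant 2; A⁻¹ = [[8, -4, 7], [2, -1, 2], [5/2, -3/2, 2]].
X = (K + C)A⁻¹ = [[-3, -1, 5], [-2, 4, 2]].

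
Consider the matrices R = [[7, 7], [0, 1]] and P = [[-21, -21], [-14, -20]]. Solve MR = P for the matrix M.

M = [[-3, 0], [-2, -6]]

Since R sits to the right of M, M = PR⁻¹.
det R = 7, so R⁻¹ = [[1/7, -1], [0, 1]].
M = PR⁻¹ = [[-21, -21], [-14, -20]] · [[1/7, -1], [0, 1]] = [[-3, 0], [-2, -6]].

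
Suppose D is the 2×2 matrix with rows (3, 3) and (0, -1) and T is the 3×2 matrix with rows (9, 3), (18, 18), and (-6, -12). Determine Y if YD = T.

Right-multiplying both sides by D⁻¹ gives Y = TD⁻¹.
det D = -3, so D⁻¹ = [[1/3, 1], [0, -1]].
Y = TD⁻¹ = [[9, 3], [18, 18], [-6, -12]] · [[1/3, 1], [0, -1]] = [[3, 6], [6, 0], [-2, 6]].

Y = [[3, 6], [6, 0], [-2, 6]]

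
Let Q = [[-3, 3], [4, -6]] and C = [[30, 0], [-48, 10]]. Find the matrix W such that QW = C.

Since Q multiplies W on the left, W = Q⁻¹C.
det Q = 6; the adjugate gives Q⁻¹ = [[-1, -1/2], [-2/3, -1/2]].
W = Q⁻¹C = [[-1, -1/2], [-2/3, -1/2]] · [[30, 0], [-48, 10]] = [[-6, -5], [4, -5]].

W = [[-6, -5], [4, -5]]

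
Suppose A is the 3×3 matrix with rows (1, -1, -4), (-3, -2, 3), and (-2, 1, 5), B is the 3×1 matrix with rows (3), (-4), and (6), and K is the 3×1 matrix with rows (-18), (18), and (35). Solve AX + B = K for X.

AX = K − B = [[-21], [22], [29]].
Since A multiplies X on the left, X = A⁻¹(K − B).
A has determinant 6; A⁻¹ = [[-13/6, 1/6, -11/6], [3/2, -1/2, 3/2], [-7/6, 1/6, -5/6]].
X = A⁻¹(K − B) = [[-4], [1], [4]].

X = [[-4], [1], [4]]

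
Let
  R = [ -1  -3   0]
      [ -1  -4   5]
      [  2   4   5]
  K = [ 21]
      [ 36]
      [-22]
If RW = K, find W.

Left-multiplying both sides by R⁻¹ gives W = R⁻¹K.
R has determinant -5; R⁻¹ = [[8, -3, 3], [-3, 1, -1], [-4/5, 2/5, -1/5]].
W = R⁻¹K = [[8, -3, 3], [-3, 1, -1], [-4/5, 2/5, -1/5]] · [[21], [36], [-22]] = [[-6], [-5], [2]].

W = [[-6], [-5], [2]]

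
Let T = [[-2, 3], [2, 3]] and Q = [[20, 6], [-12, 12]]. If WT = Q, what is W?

W = [[-4, 6], [5, -1]]

Since T sits to the right of W, W = QT⁻¹.
T has determinant -12; T⁻¹ = [[-1/4, 1/4], [1/6, 1/6]].
W = QT⁻¹ = [[20, 6], [-12, 12]] · [[-1/4, 1/4], [1/6, 1/6]] = [[-4, 6], [5, -1]].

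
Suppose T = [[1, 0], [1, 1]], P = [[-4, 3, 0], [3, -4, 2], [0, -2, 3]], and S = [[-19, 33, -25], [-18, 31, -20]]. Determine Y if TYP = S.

Y = T⁻¹SP⁻¹ (apply T⁻¹ on the left and P⁻¹ on the right).
det T = 1; the adjugate gives T⁻¹ = [[1, 0], [-1, 1]].
P has determinant 5; P⁻¹ = [[-8/5, -9/5, 6/5], [-9/5, -12/5, 8/5], [-6/5, -8/5, 7/5]].
T⁻¹S = [[-19, 33, -25], [1, -2, 5]].
Y = (T⁻¹S)P⁻¹ = [[1, -5, -5], [-4, -5, 5]].

Y = [[1, -5, -5], [-4, -5, 5]]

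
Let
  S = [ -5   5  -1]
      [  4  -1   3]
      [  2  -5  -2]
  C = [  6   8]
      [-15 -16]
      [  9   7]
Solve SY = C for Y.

Y = [[1, -2], [1, -1], [-6, -3]]

Left-multiplying both sides by S⁻¹ gives Y = S⁻¹C.
det S = 3; the adjugate gives S⁻¹ = [[17/3, 5, 14/3], [14/3, 4, 11/3], [-6, -5, -5]].
Y = S⁻¹C = [[17/3, 5, 14/3], [14/3, 4, 11/3], [-6, -5, -5]] · [[6, 8], [-15, -16], [9, 7]] = [[1, -2], [1, -1], [-6, -3]].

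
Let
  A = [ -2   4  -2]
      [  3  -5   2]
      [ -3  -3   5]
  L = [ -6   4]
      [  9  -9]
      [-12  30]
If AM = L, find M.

M = [[6, -5], [3, 0], [3, 3]]

A is on the left of M, so left-multiply by A⁻¹: M = A⁻¹L.
det A = 2, so A⁻¹ = [[-19/2, -7, -1], [-21/2, -8, -1], [-12, -9, -1]].
M = A⁻¹L = [[-19/2, -7, -1], [-21/2, -8, -1], [-12, -9, -1]] · [[-6, 4], [9, -9], [-12, 30]] = [[6, -5], [3, 0], [3, 3]].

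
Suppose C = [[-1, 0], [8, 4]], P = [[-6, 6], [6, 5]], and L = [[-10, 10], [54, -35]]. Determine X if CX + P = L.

CX = L − P = [[-4, 4], [48, -40]].
Left-multiplying both sides by C⁻¹ gives X = C⁻¹(L − P).
det C = -4, so C⁻¹ = [[-1, 0], [2, 1/4]].
X = C⁻¹(L − P) = [[4, -4], [4, -2]].

X = [[4, -4], [4, -2]]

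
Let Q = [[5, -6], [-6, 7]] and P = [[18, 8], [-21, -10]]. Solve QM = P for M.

M = [[0, 4], [-3, 2]]

Left-multiplying both sides by Q⁻¹ gives M = Q⁻¹P.
det Q = -1, so Q⁻¹ = [[-7, -6], [-6, -5]].
M = Q⁻¹P = [[-7, -6], [-6, -5]] · [[18, 8], [-21, -10]] = [[0, 4], [-3, 2]].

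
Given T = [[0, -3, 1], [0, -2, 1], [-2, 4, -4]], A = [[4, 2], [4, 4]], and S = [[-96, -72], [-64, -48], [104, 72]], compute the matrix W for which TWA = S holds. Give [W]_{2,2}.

4

W = T⁻¹SA⁻¹ (apply T⁻¹ on the left and A⁻¹ on the right).
det T = 2; the adjugate gives T⁻¹ = [[2, -4, -1/2], [-1, 1, 0], [-2, 3, 0]].
det A = 8; the adjugate gives A⁻¹ = [[1/2, -1/4], [-1/2, 1/2]].
T⁻¹S = [[12, 12], [32, 24], [0, 0]].
W = (T⁻¹S)A⁻¹ = [[0, 3], [4, 4], [0, 0]].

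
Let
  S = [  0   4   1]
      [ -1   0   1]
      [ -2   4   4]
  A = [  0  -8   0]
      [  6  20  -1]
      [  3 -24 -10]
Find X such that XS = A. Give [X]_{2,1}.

S is on the right of X, so right-multiply by S⁻¹: X = AS⁻¹.
det S = 4; the adjugate gives S⁻¹ = [[-1, -3, 1], [1/2, 1/2, -1/4], [-1, -2, 1]].
X = AS⁻¹ = [[0, -8, 0], [6, 20, -1], [3, -24, -10]] · [[-1, -3, 1], [1/2, 1/2, -1/4], [-1, -2, 1]] = [[-4, -4, 2], [5, -6, 0], [-5, -1, -1]].

5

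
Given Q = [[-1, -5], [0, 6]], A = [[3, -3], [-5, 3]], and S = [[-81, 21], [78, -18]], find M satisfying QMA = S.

Left-multiply by Q⁻¹ and right-multiply by A⁻¹: M = Q⁻¹SA⁻¹.
det Q = -6; the adjugate gives Q⁻¹ = [[-1, -5/6], [0, 1/6]].
det A = -6, so A⁻¹ = [[-1/2, -1/2], [-5/6, -1/2]].
Q⁻¹S = [[16, -6], [13, -3]].
M = (Q⁻¹S)A⁻¹ = [[-3, -5], [-4, -5]].

M = [[-3, -5], [-4, -5]]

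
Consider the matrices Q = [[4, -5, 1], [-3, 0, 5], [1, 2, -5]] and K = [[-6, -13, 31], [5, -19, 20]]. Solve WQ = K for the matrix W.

Right-multiplying both sides by Q⁻¹ gives W = KQ⁻¹.
det Q = 4, so Q⁻¹ = [[-5/2, -23/4, -25/4], [-5/2, -21/4, -23/4], [-3/2, -13/4, -15/4]].
W = KQ⁻¹ = [[-6, -13, 31], [5, -19, 20]] · [[-5/2, -23/4, -25/4], [-5/2, -21/4, -23/4], [-3/2, -13/4, -15/4]] = [[1, 2, -4], [5, 6, 3]].

W = [[1, 2, -4], [5, 6, 3]]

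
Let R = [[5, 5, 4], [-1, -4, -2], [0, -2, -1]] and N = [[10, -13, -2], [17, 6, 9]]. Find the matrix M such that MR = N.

M = [[3, 5, 4], [4, 3, 1]]

Since R sits to the right of M, M = NR⁻¹.
R has determinant 3; R⁻¹ = [[0, -1, 2], [-1/3, -5/3, 2], [2/3, 10/3, -5]].
M = NR⁻¹ = [[10, -13, -2], [17, 6, 9]] · [[0, -1, 2], [-1/3, -5/3, 2], [2/3, 10/3, -5]] = [[3, 5, 4], [4, 3, 1]].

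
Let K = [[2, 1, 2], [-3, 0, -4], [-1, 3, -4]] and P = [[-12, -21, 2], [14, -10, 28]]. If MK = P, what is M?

K is on the right of M, so right-multiply by K⁻¹: M = PK⁻¹.
K has determinant -2; K⁻¹ = [[-6, -5, 2], [4, 3, -1], [9/2, 7/2, -3/2]].
M = PK⁻¹ = [[-12, -21, 2], [14, -10, 28]] · [[-6, -5, 2], [4, 3, -1], [9/2, 7/2, -3/2]] = [[-3, 4, -6], [2, -2, -4]].

M = [[-3, 4, -6], [2, -2, -4]]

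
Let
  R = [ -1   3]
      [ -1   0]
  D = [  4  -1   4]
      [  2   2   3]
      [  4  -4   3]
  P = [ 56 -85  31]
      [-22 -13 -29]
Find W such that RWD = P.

W = [[5, 5, -2], [2, -1, 5]]

W = R⁻¹PD⁻¹ (apply R⁻¹ on the left and D⁻¹ on the right).
R has determinant 3; R⁻¹ = [[0, -1], [1/3, -1/3]].
D has determinant 2; D⁻¹ = [[9, -13/2, -11/2], [3, -2, -2], [-8, 6, 5]].
R⁻¹P = [[22, 13, 29], [26, -24, 20]].
W = (R⁻¹P)D⁻¹ = [[5, 5, -2], [2, -1, 5]].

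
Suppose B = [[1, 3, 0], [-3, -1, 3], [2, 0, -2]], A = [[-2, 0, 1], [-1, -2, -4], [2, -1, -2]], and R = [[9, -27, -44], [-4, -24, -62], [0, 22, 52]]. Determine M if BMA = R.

M = [[4, -1, 2], [2, 2, 5], [0, 5, 1]]

Isolating M: multiply by B⁻¹ from the left and A⁻¹ from the right, so M = B⁻¹RA⁻¹.
det B = 2; the adjugate gives B⁻¹ = [[1, 3, 9/2], [0, -1, -3/2], [1, 3, 4]].
det A = 5, so A⁻¹ = [[0, -1/5, 2/5], [-2, 2/5, -9/5], [1, -2/5, 4/5]].
B⁻¹R = [[-3, 0, 4], [4, -9, -16], [-3, -11, -22]].
M = (B⁻¹R)A⁻¹ = [[4, -1, 2], [2, 2, 5], [0, 5, 1]].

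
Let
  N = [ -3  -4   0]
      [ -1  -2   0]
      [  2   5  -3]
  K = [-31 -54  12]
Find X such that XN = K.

X = [[6, 5, -4]]

N is on the right of X, so right-multiply by N⁻¹: X = KN⁻¹.
det N = -6; the adjugate gives N⁻¹ = [[-1, 2, 0], [1/2, -3/2, 0], [1/6, -7/6, -1/3]].
X = KN⁻¹ = [[-31, -54, 12]] · [[-1, 2, 0], [1/2, -3/2, 0], [1/6, -7/6, -1/3]] = [[6, 5, -4]].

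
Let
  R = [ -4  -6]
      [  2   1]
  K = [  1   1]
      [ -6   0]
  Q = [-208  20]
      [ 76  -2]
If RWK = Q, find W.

W = [[1, -5], [-4, -3]]

W = R⁻¹QK⁻¹ (apply R⁻¹ on the left and K⁻¹ on the right).
det R = 8; the adjugate gives R⁻¹ = [[1/8, 3/4], [-1/4, -1/2]].
det K = 6; the adjugate gives K⁻¹ = [[0, -1/6], [1, 1/6]].
R⁻¹Q = [[31, 1], [14, -4]].
W = (R⁻¹Q)K⁻¹ = [[1, -5], [-4, -3]].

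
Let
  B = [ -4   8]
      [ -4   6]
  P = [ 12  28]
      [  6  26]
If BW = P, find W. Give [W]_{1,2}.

B is on the left of W, so left-multiply by B⁻¹: W = B⁻¹P.
det B = 8; the adjugate gives B⁻¹ = [[3/4, -1], [1/2, -1/2]].
W = B⁻¹P = [[3/4, -1], [1/2, -1/2]] · [[12, 28], [6, 26]] = [[3, -5], [3, 1]].

-5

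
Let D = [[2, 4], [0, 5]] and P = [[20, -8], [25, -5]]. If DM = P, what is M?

Left-multiplying both sides by D⁻¹ gives M = D⁻¹P.
det D = 10; the adjugate gives D⁻¹ = [[1/2, -2/5], [0, 1/5]].
M = D⁻¹P = [[1/2, -2/5], [0, 1/5]] · [[20, -8], [25, -5]] = [[0, -2], [5, -1]].

M = [[0, -2], [5, -1]]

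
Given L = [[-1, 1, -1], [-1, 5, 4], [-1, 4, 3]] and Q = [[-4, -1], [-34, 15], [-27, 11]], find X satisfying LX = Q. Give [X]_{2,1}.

Since L multiplies X on the left, X = L⁻¹Q.
det L = -1, so L⁻¹ = [[1, 7, -9], [1, 4, -5], [-1, -3, 4]].
X = L⁻¹Q = [[1, 7, -9], [1, 4, -5], [-1, -3, 4]] · [[-4, -1], [-34, 15], [-27, 11]] = [[1, 5], [-5, 4], [-2, 0]].

-5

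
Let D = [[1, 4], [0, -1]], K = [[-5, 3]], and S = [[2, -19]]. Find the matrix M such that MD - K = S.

M = [[-3, 4]]

MD = S + K = [[-3, -16]].
Right-multiplying both sides by D⁻¹ gives M = (S + K)D⁻¹.
det D = -1; the adjugate gives D⁻¹ = [[1, 4], [0, -1]].
M = (S + K)D⁻¹ = [[-3, 4]].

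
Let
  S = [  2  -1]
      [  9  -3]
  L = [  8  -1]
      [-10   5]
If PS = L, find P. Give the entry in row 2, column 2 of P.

0

Right-multiplying both sides by S⁻¹ gives P = LS⁻¹.
det S = 3, so S⁻¹ = [[-1, 1/3], [-3, 2/3]].
P = LS⁻¹ = [[8, -1], [-10, 5]] · [[-1, 1/3], [-3, 2/3]] = [[-5, 2], [-5, 0]].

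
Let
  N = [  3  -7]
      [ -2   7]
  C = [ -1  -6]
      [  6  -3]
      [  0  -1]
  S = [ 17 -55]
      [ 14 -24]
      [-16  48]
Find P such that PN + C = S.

PN = S − C = [[18, -49], [8, -21], [-16, 49]].
N is on the right of P, so right-multiply by N⁻¹: P = (S − C)N⁻¹.
det N = 7, so N⁻¹ = [[1, 1], [2/7, 3/7]].
P = (S − C)N⁻¹ = [[4, -3], [2, -1], [-2, 5]].

P = [[4, -3], [2, -1], [-2, 5]]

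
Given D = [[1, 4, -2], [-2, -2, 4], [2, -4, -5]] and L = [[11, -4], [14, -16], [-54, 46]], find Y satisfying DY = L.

Left-multiplying both sides by D⁻¹ gives Y = D⁻¹L.
D has determinant -6; D⁻¹ = [[-13/3, -14/3, -2], [1/3, 1/6, 0], [-2, -2, -1]].
Y = D⁻¹L = [[-13/3, -14/3, -2], [1/3, 1/6, 0], [-2, -2, -1]] · [[11, -4], [14, -16], [-54, 46]] = [[-5, 0], [6, -4], [4, -6]].

Y = [[-5, 0], [6, -4], [4, -6]]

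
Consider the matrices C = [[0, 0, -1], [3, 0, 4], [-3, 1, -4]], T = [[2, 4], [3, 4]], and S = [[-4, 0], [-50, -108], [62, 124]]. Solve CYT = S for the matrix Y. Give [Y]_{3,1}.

Isolating Y: multiply by C⁻¹ from the left and T⁻¹ from the right, so Y = C⁻¹ST⁻¹.
det C = -3; the adjugate gives C⁻¹ = [[4/3, 1/3, 0], [0, 1, 1], [-1, 0, 0]].
T has determinant -4; T⁻¹ = [[-1, 1], [3/4, -1/2]].
C⁻¹S = [[-22, -36], [12, 16], [4, 0]].
Y = (C⁻¹S)T⁻¹ = [[-5, -4], [0, 4], [-4, 4]].

-4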